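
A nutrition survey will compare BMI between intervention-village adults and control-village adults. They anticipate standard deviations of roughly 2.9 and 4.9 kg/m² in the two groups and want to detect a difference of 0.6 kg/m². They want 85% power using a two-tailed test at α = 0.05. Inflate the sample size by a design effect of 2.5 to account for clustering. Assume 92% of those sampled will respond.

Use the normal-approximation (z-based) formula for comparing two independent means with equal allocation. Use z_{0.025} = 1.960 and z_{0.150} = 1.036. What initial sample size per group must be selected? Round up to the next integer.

n = 2197 per group

n = (z_{α/2} + z_β)² · (σ₁² + σ₂²) / δ²
  = (1.960 + 1.036)² · (2.9² + 4.9² = 32.42) / 0.6²
  = 8.9760 · 32.42 / 0.36
  = 808.34
Design effect: 2.5 × 808.34 = 2020.85.
Adjust for 92% response: 2020.85 / 0.92 = 2196.58.
Round up → n = 2197 per group.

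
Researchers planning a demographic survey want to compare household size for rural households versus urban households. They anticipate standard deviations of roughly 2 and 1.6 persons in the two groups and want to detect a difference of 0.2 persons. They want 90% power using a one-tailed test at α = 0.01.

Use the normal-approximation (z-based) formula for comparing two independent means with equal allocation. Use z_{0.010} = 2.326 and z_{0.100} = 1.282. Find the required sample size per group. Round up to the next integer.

n = 2135 per group

n = (z_α + z_β)² · (σ₁² + σ₂²) / δ²
  = (2.326 + 1.282)² · (2² + 1.6² = 6.56) / 0.2²
  = 13.0177 · 6.56 / 0.04
  = 2134.90
Round up → n = 2135 per group.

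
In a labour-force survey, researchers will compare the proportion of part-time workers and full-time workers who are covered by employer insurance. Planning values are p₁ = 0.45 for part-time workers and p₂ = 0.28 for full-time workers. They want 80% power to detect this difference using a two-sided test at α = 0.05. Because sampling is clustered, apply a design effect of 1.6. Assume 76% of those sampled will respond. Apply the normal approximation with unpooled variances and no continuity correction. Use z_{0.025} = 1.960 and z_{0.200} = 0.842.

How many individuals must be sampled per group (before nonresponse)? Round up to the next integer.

n = 257 per group

n = (z_{α/2} + z_β)² · [p₁(1−p₁) + p₂(1−p₂)] / (p₁ − p₂)²
  = (1.960 + 0.842)² · (0.45·0.55 + 0.28·0.72) / (0.17)²
  = (2.802)² · (0.2475 + 0.2016) / 0.0289
  = 7.8512 · 0.4491 / 0.0289
  = 122.01
Design effect: 1.6 × 122.01 = 195.21.
Adjust for 76% response: 195.21 / 0.76 = 256.85.
Round up → n = 257 per group.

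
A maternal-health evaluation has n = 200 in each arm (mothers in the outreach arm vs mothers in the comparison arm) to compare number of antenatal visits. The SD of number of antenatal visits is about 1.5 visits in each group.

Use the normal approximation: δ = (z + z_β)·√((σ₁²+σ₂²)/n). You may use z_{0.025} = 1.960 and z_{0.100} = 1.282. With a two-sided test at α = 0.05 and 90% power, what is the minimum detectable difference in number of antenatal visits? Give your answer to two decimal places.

δ = (z_{α/2} + z_β) · √((σ₁²+σ₂²)/n)
  = (1.960 + 1.282) · √(4.5/200)
  = 3.242 · √0.0225
  = 3.242 · 0.1500
  = 0.4863

Minimum detectable difference ≈ 0.49 visits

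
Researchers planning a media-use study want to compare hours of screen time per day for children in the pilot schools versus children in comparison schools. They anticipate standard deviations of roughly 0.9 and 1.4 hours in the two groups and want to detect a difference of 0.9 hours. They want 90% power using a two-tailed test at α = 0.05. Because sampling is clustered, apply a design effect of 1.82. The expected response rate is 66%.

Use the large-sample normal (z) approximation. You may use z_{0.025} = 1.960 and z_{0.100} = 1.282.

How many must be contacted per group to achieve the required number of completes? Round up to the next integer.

n = 100 per group

n = (z_{α/2} + z_β)² · (σ₁² + σ₂²) / δ²
  = (1.960 + 1.282)² · (0.9² + 1.4² = 2.77) / 0.9²
  = 10.5106 · 2.77 / 0.81
  = 35.94
Design effect: 1.82 × 35.94 = 65.42.
Adjust for 66% response: 65.42 / 0.66 = 99.12.
Round up → n = 100 per group.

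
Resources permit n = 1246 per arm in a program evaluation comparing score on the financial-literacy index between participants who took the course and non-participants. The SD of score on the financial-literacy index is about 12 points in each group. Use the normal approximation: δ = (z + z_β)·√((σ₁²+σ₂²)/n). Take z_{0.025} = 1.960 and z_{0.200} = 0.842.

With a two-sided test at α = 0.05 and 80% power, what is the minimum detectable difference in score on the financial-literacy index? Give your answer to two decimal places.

Minimum detectable difference ≈ 1.35 points

δ = (z_{α/2} + z_β) · √((σ₁²+σ₂²)/n)
  = (1.960 + 0.842) · √(288/1246)
  = 2.802 · √0.23114
  = 2.802 · 0.4808
  = 1.3471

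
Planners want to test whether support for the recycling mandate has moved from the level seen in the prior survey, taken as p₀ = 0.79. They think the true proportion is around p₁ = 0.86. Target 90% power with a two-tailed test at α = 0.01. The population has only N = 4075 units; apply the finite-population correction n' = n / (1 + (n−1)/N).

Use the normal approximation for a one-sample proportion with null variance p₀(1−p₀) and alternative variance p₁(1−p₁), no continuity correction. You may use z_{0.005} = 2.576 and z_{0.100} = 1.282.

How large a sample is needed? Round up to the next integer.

n = 410

n = [z_{α/2}·√(p₀q₀) + z_β·√(p₁q₁)]² / (p₁ − p₀)²
  = [2.576·√(0.79·0.21) + 1.282·√(0.86·0.14)]² / (0.07)²
  = [2.576·0.4073 + 1.282·0.3470]² / 0.0049
  = [1.4941]² / 0.0049
  = 455.56
Finite-population correction (N = 4075): 455.56 / (1 + (455.56 − 1)/4075) = 409.84.
Round up → n = 410.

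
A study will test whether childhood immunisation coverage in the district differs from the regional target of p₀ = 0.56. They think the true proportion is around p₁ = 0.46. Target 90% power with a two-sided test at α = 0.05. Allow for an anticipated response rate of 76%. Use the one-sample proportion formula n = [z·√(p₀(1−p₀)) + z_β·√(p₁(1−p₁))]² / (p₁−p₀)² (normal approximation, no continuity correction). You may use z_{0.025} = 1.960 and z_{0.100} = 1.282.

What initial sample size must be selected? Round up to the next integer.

n = 342

n = [z_{α/2}·√(p₀q₀) + z_β·√(p₁q₁)]² / (p₁ − p₀)²
  = [1.960·√(0.56·0.44) + 1.282·√(0.46·0.54)]² / (-0.10)²
  = [1.960·0.4964 + 1.282·0.4984]² / 0.0100
  = [1.6119]² / 0.0100
  = 259.81
Adjust for 76% response: 259.81 / 0.76 = 341.86.
Round up → n = 342.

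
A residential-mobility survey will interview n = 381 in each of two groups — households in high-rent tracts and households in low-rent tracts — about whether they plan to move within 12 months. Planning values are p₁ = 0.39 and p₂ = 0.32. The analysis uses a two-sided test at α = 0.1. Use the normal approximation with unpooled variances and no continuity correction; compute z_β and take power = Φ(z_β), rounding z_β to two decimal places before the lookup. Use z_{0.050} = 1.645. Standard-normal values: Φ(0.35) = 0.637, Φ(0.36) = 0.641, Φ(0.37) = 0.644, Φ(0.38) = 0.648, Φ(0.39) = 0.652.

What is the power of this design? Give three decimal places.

z_β = |p₁−p₂|·√(n/[p₁q₁+p₂q₂]) − z_{α/2}
    = 0.07 · √(381/0.4555) − 1.645
    = 0.07 · 28.9213 − 1.645
    = 2.0245 − 1.645 = 0.3795 → 0.38
Power = Φ(0.38) = 0.648.

Power ≈ 0.648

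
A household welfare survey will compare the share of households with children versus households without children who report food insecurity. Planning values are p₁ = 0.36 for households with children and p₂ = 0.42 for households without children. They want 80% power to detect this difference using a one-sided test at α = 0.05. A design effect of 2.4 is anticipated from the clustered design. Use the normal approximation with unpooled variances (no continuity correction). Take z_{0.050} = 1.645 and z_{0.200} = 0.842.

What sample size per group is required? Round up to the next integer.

n = 1955 per group

n = (z_α + z_β)² · [p₁(1−p₁) + p₂(1−p₂)] / (p₁ − p₂)²
  = (1.645 + 0.842)² · (0.36·0.64 + 0.42·0.58) / (-0.06)²
  = (2.487)² · (0.2304 + 0.2436) / 0.0036
  = 6.1852 · 0.4740 / 0.0036
  = 814.38
Design effect: 2.4 × 814.38 = 1954.51.
Round up → n = 1955 per group.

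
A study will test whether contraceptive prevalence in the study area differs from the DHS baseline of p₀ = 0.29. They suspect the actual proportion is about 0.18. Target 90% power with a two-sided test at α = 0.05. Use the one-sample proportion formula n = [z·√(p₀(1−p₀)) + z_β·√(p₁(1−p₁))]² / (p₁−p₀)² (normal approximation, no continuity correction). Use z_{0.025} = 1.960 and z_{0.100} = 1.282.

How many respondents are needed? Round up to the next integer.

n = [z_{α/2}·√(p₀q₀) + z_β·√(p₁q₁)]² / (p₁ − p₀)²
  = [1.960·√(0.29·0.71) + 1.282·√(0.18·0.82)]² / (-0.11)²
  = [1.960·0.4538 + 1.282·0.3842]² / 0.0121
  = [1.3819]² / 0.0121
  = 157.82
Round up → n = 158.

n = 158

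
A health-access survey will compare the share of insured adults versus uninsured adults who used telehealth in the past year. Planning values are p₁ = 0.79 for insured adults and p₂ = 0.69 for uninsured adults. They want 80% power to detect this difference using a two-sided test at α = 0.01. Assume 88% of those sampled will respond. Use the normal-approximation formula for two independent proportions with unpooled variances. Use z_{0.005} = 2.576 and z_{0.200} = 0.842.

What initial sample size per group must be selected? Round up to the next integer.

n = 505 per group

n = (z_{α/2} + z_β)² · [p₁(1−p₁) + p₂(1−p₂)] / (p₁ − p₂)²
  = (2.576 + 0.842)² · (0.79·0.21 + 0.69·0.31) / (0.10)²
  = (3.418)² · (0.1659 + 0.2139) / 0.0100
  = 11.6827 · 0.3798 / 0.0100
  = 443.71
Adjust for 88% response: 443.71 / 0.88 = 504.22.
Round up → n = 505 per group.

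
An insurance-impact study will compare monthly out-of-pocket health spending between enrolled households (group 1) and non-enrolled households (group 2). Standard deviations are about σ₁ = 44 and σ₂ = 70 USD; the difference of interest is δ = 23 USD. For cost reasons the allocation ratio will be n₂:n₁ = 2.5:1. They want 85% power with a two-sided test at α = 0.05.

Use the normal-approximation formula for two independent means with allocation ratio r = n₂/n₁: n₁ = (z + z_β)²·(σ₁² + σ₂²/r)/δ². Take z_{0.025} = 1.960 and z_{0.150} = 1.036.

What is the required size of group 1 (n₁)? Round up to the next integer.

n₁ = (z_{α/2} + z_β)² · (σ₁² + σ₂²/r) / δ²
   = (1.960 + 1.036)² · (44² + 70²/2.5) / 23²
   = 8.9760 · (1936 + 1960) / 529
   = 8.9760 · 3896 / 529
   = 66.11
Round up → n₁ = 67; n₂ = r·n₁ = 2.5 × 67 = 168.

n₁ = 67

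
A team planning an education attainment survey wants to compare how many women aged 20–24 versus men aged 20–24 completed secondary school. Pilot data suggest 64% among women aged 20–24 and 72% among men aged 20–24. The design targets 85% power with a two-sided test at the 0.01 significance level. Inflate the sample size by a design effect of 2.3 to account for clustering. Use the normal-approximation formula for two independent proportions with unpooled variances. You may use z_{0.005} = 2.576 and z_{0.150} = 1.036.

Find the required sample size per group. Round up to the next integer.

n = (z_{α/2} + z_β)² · [p₁(1−p₁) + p₂(1−p₂)] / (p₁ − p₂)²
  = (2.576 + 1.036)² · (0.64·0.36 + 0.72·0.28) / (-0.08)²
  = (3.612)² · (0.2304 + 0.2016) / 0.0064
  = 13.0465 · 0.4320 / 0.0064
  = 880.64
Design effect: 2.3 × 880.64 = 2025.48.
Round up → n = 2026 per group.

n = 2026 per group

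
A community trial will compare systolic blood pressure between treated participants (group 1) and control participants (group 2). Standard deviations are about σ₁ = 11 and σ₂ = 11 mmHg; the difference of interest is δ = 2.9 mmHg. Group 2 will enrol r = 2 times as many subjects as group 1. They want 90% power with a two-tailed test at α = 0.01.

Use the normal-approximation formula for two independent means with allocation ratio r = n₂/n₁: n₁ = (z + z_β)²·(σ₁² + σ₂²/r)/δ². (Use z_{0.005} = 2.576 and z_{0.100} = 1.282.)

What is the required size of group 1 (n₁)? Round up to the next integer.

n₁ = 322

n₁ = (z_{α/2} + z_β)² · (σ₁² + σ₂²/r) / δ²
   = (2.576 + 1.282)² · (11² + 11²/2) / 2.9²
   = 14.8842 · (121 + 60.5) / 8.41
   = 14.8842 · 181.5 / 8.41
   = 321.22
Round up → n₁ = 322; n₂ = r·n₁ = 2 × 322 = 644.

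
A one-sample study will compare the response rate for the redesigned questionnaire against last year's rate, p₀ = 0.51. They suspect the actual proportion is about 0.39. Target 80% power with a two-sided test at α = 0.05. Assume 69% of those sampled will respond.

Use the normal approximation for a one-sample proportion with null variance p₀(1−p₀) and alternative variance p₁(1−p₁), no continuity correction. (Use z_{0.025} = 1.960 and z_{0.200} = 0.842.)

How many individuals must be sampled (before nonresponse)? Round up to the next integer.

n = 195

n = [z_{α/2}·√(p₀q₀) + z_β·√(p₁q₁)]² / (p₁ − p₀)²
  = [1.960·√(0.51·0.49) + 0.842·√(0.39·0.61)]² / (-0.12)²
  = [1.960·0.4999 + 0.842·0.4877]² / 0.0144
  = [1.3905]² / 0.0144
  = 134.27
Adjust for 69% response: 134.27 / 0.69 = 194.59.
Round up → n = 195.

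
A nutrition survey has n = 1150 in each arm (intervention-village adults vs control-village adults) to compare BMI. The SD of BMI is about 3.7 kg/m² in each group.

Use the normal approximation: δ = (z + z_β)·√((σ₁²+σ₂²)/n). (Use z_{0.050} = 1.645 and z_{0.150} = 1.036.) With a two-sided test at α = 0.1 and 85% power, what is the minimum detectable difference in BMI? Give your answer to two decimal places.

Minimum detectable difference ≈ 0.41 kg/m²

δ = (z_{α/2} + z_β) · √((σ₁²+σ₂²)/n)
  = (1.645 + 1.036) · √(27.38/1150)
  = 2.681 · √0.02381
  = 2.681 · 0.1543
  = 0.4137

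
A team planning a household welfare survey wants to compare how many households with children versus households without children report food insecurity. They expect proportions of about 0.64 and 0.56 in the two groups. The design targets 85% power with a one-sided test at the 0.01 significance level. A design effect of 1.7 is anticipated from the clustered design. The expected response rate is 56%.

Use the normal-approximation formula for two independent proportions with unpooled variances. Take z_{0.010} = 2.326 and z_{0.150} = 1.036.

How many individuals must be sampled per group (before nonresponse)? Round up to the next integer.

n = 2557 per group

n = (z_α + z_β)² · [p₁(1−p₁) + p₂(1−p₂)] / (p₁ − p₂)²
  = (2.326 + 1.036)² · (0.64·0.36 + 0.56·0.44) / (0.08)²
  = (3.362)² · (0.2304 + 0.2464) / 0.0064
  = 11.3030 · 0.4768 / 0.0064
  = 842.08
Design effect: 1.7 × 842.08 = 1431.53.
Adjust for 56% response: 1431.53 / 0.56 = 2556.30.
Round up → n = 2557 per group.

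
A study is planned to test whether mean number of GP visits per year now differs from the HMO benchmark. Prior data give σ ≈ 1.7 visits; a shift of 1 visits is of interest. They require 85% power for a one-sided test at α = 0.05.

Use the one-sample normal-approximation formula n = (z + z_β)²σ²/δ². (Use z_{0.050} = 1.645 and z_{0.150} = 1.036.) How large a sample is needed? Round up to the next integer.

n = 21

n = (z_α + z_β)² · σ² / δ²
  = (1.645 + 1.036)² · 1.7² / 1²
  = 7.1878 · 2.89 / 1
  = 20.77
Round up → n = 21.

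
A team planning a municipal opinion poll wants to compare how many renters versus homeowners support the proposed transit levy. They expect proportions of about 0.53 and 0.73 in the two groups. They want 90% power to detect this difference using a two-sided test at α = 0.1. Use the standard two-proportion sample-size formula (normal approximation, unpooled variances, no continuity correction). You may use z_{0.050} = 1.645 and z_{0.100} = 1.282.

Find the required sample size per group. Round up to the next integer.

n = 96 per group

n = (z_{α/2} + z_β)² · [p₁(1−p₁) + p₂(1−p₂)] / (p₁ − p₂)²
  = (1.645 + 1.282)² · (0.53·0.47 + 0.73·0.27) / (-0.20)²
  = (2.927)² · (0.2491 + 0.1971) / 0.0400
  = 8.5673 · 0.4462 / 0.0400
  = 95.57
Round up → n = 96 per group.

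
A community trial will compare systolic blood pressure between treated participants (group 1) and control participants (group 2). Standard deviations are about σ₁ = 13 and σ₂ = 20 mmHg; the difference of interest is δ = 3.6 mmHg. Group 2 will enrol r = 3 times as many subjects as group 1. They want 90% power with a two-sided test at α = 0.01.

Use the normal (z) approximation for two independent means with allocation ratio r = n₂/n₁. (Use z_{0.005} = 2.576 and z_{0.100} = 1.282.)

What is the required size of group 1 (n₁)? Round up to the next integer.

n₁ = (z_{α/2} + z_β)² · (σ₁² + σ₂²/r) / δ²
   = (2.576 + 1.282)² · (13² + 20²/3) / 3.6²
   = 14.8842 · (169 + 133.3333) / 12.96
   = 14.8842 · 302.3333 / 12.96
   = 347.22
Round up → n₁ = 348; n₂ = r·n₁ = 3 × 348 = 1044.

n₁ = 348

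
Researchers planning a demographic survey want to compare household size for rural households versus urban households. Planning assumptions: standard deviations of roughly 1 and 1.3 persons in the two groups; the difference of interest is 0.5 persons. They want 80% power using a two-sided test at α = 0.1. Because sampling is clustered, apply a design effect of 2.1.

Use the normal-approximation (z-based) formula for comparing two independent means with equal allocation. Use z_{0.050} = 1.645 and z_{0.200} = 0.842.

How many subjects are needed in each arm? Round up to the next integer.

n = (z_{α/2} + z_β)² · (σ₁² + σ₂²) / δ²
  = (1.645 + 0.842)² · (1² + 1.3² = 2.69) / 0.5²
  = 6.1852 · 2.69 / 0.25
  = 66.55
Design effect: 2.1 × 66.55 = 139.76.
Round up → n = 140 per group.

n = 140 per group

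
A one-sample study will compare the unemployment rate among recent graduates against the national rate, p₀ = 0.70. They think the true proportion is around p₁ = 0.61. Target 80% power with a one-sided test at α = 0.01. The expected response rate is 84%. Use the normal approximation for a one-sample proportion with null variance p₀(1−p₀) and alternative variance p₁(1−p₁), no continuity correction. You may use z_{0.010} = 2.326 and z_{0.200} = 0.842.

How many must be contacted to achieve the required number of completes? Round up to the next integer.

n = 321

n = [z_α·√(p₀q₀) + z_β·√(p₁q₁)]² / (p₁ − p₀)²
  = [2.326·√(0.70·0.30) + 0.842·√(0.61·0.39)]² / (-0.09)²
  = [2.326·0.4583 + 0.842·0.4877]² / 0.0081
  = [1.4766]² / 0.0081
  = 269.18
Adjust for 84% response: 269.18 / 0.84 = 320.45.
Round up → n = 321.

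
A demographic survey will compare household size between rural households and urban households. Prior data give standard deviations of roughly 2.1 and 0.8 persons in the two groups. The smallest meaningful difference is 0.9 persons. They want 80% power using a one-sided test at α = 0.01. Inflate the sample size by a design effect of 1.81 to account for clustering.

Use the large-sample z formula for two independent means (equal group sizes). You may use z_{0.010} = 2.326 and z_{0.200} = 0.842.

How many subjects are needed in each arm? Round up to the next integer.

n = (z_α + z_β)² · (σ₁² + σ₂²) / δ²
  = (2.326 + 0.842)² · (2.1² + 0.8² = 5.05) / 0.9²
  = 10.0362 · 5.05 / 0.81
  = 62.57
Design effect: 1.81 × 62.57 = 113.25.
Round up → n = 114 per group.

n = 114 per group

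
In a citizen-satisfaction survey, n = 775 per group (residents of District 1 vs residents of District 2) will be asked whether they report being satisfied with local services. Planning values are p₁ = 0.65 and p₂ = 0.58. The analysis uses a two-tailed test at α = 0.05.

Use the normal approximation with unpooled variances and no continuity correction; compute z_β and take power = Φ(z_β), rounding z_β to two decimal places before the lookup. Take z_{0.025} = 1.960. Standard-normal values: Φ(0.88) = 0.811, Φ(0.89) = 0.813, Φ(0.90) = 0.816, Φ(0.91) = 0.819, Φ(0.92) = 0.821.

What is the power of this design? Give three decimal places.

Power ≈ 0.811

z_β = |p₁−p₂|·√(n/[p₁q₁+p₂q₂]) − z_{α/2}
    = 0.07 · √(775/0.4711) − 1.960
    = 0.07 · 40.5597 − 1.960
    = 2.8392 − 1.960 = 0.8792 → 0.88
Power = Φ(0.88) = 0.811.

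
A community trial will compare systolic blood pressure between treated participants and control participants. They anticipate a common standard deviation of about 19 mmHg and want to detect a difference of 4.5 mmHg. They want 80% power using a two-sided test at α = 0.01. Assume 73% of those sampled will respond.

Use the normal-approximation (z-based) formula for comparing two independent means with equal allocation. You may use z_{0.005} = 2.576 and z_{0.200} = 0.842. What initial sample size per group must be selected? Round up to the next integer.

n = (z_{α/2} + z_β)² · (σ₁² + σ₂²) / δ²
  = (2.576 + 0.842)² · (2·19² = 722) / 4.5²
  = 11.6827 · 722 / 20.25
  = 416.54
Adjust for 73% response: 416.54 / 0.73 = 570.60.
Round up → n = 571 per group.

n = 571 per group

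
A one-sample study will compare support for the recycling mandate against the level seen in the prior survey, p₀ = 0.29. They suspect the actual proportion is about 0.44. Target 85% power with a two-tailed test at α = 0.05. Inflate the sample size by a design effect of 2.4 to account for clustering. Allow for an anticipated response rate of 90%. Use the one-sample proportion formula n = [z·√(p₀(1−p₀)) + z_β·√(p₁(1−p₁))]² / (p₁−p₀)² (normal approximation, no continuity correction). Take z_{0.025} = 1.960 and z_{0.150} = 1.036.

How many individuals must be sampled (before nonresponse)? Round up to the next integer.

n = [z_{α/2}·√(p₀q₀) + z_β·√(p₁q₁)]² / (p₁ − p₀)²
  = [1.960·√(0.29·0.71) + 1.036·√(0.44·0.56)]² / (0.15)²
  = [1.960·0.4538 + 1.036·0.4964]² / 0.0225
  = [1.4036]² / 0.0225
  = 87.56
Design effect: 2.4 × 87.56 = 210.15.
Adjust for 90% response: 210.15 / 0.90 = 233.50.
Round up → n = 234.

n = 234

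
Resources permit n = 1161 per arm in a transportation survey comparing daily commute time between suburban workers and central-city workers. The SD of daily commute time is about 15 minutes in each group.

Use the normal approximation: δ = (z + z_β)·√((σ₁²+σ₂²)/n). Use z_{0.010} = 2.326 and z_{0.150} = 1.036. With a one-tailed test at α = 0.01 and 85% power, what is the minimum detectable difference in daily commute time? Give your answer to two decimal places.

Minimum detectable difference ≈ 2.09 minutes

δ = (z_α + z_β) · √((σ₁²+σ₂²)/n)
  = (2.326 + 1.036) · √(450/1161)
  = 3.362 · √0.3876
  = 3.362 · 0.6226
  = 2.0931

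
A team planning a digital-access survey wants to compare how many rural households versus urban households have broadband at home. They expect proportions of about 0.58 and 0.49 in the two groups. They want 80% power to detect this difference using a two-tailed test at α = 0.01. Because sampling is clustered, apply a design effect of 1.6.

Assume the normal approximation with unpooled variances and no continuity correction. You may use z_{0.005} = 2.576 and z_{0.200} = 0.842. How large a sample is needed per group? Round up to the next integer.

n = (z_{α/2} + z_β)² · [p₁(1−p₁) + p₂(1−p₂)] / (p₁ − p₂)²
  = (2.576 + 0.842)² · (0.58·0.42 + 0.49·0.51) / (0.09)²
  = (3.418)² · (0.2436 + 0.2499) / 0.0081
  = 11.6827 · 0.4935 / 0.0081
  = 711.78
Design effect: 1.6 × 711.78 = 1138.85.
Round up → n = 1139 per group.

n = 1139 per group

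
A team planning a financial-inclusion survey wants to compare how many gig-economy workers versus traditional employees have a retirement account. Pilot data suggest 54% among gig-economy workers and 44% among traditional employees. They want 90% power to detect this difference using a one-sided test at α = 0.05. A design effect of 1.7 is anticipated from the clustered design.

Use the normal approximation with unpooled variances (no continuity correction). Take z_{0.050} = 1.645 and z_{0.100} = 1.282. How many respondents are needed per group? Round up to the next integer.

n = 721 per group

n = (z_α + z_β)² · [p₁(1−p₁) + p₂(1−p₂)] / (p₁ − p₂)²
  = (1.645 + 1.282)² · (0.54·0.46 + 0.44·0.56) / (0.10)²
  = (2.927)² · (0.2484 + 0.2464) / 0.0100
  = 8.5673 · 0.4948 / 0.0100
  = 423.91
Design effect: 1.7 × 423.91 = 720.65.
Round up → n = 721 per group.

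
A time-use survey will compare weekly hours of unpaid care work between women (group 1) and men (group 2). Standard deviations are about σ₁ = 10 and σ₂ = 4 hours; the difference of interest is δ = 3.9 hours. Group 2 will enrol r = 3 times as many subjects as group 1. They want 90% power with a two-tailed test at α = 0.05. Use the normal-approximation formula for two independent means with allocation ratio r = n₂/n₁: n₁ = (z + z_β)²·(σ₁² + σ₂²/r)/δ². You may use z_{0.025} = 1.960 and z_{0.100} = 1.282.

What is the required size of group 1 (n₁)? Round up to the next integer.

n₁ = (z_{α/2} + z_β)² · (σ₁² + σ₂²/r) / δ²
   = (1.960 + 1.282)² · (10² + 4²/3) / 3.9²
   = 10.5106 · (100 + 5.3333) / 15.21
   = 10.5106 · 105.3333 / 15.21
   = 72.79
Round up → n₁ = 73; n₂ = r·n₁ = 3 × 73 = 219.

n₁ = 73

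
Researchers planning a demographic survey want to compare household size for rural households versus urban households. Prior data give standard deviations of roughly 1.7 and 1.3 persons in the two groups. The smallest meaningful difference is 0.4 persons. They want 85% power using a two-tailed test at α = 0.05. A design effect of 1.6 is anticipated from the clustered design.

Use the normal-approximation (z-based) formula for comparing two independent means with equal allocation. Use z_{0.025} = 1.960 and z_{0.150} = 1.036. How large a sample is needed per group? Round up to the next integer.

n = (z_{α/2} + z_β)² · (σ₁² + σ₂²) / δ²
  = (1.960 + 1.036)² · (1.7² + 1.3² = 4.58) / 0.4²
  = 8.9760 · 4.58 / 0.16
  = 256.94
Design effect: 1.6 × 256.94 = 411.10.
Round up → n = 412 per group.

n = 412 per group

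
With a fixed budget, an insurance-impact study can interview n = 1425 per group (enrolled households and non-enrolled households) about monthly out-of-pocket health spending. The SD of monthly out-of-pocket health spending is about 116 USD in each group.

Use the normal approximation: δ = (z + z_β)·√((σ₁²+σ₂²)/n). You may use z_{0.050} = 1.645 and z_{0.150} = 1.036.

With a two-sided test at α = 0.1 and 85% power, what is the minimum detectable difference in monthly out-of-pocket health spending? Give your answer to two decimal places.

δ = (z_{α/2} + z_β) · √((σ₁²+σ₂²)/n)
  = (1.645 + 1.036) · √(26912/1425)
  = 2.681 · √18.8856
  = 2.681 · 4.3458
  = 11.6510

Minimum detectable difference ≈ 11.65 USD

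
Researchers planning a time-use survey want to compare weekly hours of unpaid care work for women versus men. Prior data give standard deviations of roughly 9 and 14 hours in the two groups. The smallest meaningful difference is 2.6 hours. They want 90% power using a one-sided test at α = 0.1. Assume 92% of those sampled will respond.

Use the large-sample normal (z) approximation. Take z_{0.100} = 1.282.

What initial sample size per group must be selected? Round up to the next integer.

n = (z_α + z_β)² · (σ₁² + σ₂²) / δ²
  = (1.282 + 1.282)² · (9² + 14² = 277) / 2.6²
  = 6.5741 · 277 / 6.76
  = 269.38
Adjust for 92% response: 269.38 / 0.92 = 292.81.
Round up → n = 293 per group.

n = 293 per group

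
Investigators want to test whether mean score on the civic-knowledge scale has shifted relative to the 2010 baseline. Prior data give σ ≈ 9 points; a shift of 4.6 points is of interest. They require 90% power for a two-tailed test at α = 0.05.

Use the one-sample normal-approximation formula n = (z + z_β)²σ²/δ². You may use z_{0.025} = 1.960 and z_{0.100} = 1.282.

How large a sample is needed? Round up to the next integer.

n = (z_{α/2} + z_β)² · σ² / δ²
  = (1.960 + 1.282)² · 9² / 4.6²
  = 10.5106 · 81 / 21.16
  = 40.23
Round up → n = 41.

n = 41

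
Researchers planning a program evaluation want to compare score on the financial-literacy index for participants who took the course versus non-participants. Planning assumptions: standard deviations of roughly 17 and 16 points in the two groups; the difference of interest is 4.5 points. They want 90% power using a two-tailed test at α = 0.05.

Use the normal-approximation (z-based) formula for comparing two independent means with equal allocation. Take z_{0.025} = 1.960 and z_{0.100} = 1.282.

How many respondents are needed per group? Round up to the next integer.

n = 283 per group

n = (z_{α/2} + z_β)² · (σ₁² + σ₂²) / δ²
  = (1.960 + 1.282)² · (17² + 16² = 545) / 4.5²
  = 10.5106 · 545 / 20.25
  = 282.88
Round up → n = 283 per group.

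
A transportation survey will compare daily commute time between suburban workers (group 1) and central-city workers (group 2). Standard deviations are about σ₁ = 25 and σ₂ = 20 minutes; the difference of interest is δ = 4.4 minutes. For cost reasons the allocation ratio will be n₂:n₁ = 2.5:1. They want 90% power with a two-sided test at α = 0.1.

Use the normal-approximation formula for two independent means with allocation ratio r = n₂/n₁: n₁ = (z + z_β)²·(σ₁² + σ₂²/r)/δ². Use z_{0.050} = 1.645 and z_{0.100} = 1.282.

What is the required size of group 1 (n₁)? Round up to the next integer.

n₁ = (z_{α/2} + z_β)² · (σ₁² + σ₂²/r) / δ²
   = (1.645 + 1.282)² · (25² + 20²/2.5) / 4.4²
   = 8.5673 · (625 + 160) / 19.36
   = 8.5673 · 785 / 19.36
   = 347.38
Round up → n₁ = 348; n₂ = r·n₁ = 2.5 × 348 = 870.

n₁ = 348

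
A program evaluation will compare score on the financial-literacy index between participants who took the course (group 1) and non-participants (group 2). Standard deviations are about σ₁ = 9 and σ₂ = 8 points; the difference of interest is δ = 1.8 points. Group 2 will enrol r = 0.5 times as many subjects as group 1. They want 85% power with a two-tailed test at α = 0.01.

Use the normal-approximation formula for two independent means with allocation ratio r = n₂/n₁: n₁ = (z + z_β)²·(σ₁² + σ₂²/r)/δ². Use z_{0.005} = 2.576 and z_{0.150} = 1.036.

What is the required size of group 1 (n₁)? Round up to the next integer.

n₁ = 842

n₁ = (z_{α/2} + z_β)² · (σ₁² + σ₂²/r) / δ²
   = (2.576 + 1.036)² · (9² + 8²/0.5) / 1.8²
   = 13.0465 · (81 + 128) / 3.24
   = 13.0465 · 209 / 3.24
   = 841.58
Round up → n₁ = 842; n₂ = r·n₁ = 0.5 × 842 = 421.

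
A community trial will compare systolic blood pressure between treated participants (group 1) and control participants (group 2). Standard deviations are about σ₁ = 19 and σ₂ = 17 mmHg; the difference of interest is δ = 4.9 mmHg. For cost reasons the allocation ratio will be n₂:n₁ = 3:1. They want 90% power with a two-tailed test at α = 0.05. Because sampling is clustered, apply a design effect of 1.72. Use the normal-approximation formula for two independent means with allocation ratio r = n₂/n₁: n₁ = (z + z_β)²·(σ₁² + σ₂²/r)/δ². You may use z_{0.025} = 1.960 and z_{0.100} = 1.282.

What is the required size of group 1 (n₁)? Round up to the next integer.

n₁ = (z_{α/2} + z_β)² · (σ₁² + σ₂²/r) / δ²
   = (1.960 + 1.282)² · (19² + 17²/3) / 4.9²
   = 10.5106 · (361 + 96.3333) / 24.01
   = 10.5106 · 457.3333 / 24.01
   = 200.20
Design effect: 1.72 × 200.20 = 344.35.
Round up → n₁ = 345; n₂ = r·n₁ = 3 × 345 = 1035.

n₁ = 345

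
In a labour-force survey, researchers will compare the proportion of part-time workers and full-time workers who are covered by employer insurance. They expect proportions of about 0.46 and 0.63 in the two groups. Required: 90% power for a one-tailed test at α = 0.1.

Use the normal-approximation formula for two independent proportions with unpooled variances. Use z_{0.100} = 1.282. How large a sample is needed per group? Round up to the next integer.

n = (z_α + z_β)² · [p₁(1−p₁) + p₂(1−p₂)] / (p₁ − p₂)²
  = (1.282 + 1.282)² · (0.46·0.54 + 0.63·0.37) / (-0.17)²
  = (2.564)² · (0.2484 + 0.2331) / 0.0289
  = 6.5741 · 0.4815 / 0.0289
  = 109.53
Round up → n = 110 per group.

n = 110 per group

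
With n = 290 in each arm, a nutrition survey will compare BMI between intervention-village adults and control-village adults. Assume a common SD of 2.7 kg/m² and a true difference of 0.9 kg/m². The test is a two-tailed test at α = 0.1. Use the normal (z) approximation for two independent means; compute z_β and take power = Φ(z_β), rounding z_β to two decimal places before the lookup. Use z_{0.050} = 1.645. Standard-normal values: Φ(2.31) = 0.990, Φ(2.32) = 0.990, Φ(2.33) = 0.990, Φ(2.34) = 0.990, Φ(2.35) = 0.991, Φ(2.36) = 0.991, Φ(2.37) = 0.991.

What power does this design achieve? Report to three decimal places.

z_β = δ·√(n/(σ₁²+σ₂²)) − z_{α/2}
    = 0.9 · √(290/14.58) − 1.645
    = 0.9 · 4.45985 − 1.645
    = 4.0139 − 1.645 = 2.3689 → 2.37
Power = Φ(2.37) = 0.991.

Power ≈ 0.991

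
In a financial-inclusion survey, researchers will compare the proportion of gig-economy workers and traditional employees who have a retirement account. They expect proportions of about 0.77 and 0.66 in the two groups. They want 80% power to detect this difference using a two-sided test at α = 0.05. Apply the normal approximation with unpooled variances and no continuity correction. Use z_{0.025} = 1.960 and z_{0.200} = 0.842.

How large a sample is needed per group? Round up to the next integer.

n = 261 per group

n = (z_{α/2} + z_β)² · [p₁(1−p₁) + p₂(1−p₂)] / (p₁ − p₂)²
  = (1.960 + 0.842)² · (0.77·0.23 + 0.66·0.34) / (0.11)²
  = (2.802)² · (0.1771 + 0.2244) / 0.0121
  = 7.8512 · 0.4015 / 0.0121
  = 260.52
Round up → n = 261 per group.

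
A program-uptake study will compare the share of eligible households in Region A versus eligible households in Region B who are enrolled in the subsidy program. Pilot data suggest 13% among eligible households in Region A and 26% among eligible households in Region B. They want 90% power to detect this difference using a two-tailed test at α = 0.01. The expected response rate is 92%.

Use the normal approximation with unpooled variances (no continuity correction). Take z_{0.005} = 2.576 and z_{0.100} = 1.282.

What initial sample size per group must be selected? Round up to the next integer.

n = 293 per group

n = (z_{α/2} + z_β)² · [p₁(1−p₁) + p₂(1−p₂)] / (p₁ − p₂)²
  = (2.576 + 1.282)² · (0.13·0.87 + 0.26·0.74) / (-0.13)²
  = (3.858)² · (0.1131 + 0.1924) / 0.0169
  = 14.8842 · 0.3055 / 0.0169
  = 269.06
Adjust for 92% response: 269.06 / 0.92 = 292.46.
Round up → n = 293 per group.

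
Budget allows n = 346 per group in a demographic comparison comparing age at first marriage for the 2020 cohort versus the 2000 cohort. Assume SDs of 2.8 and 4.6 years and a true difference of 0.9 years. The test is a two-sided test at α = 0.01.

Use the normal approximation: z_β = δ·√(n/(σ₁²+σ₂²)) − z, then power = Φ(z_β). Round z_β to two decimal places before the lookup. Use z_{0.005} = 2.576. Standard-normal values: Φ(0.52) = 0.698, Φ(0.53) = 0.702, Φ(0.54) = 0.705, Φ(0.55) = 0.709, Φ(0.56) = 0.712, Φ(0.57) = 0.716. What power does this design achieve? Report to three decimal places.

Power ≈ 0.702

z_β = δ·√(n/(σ₁²+σ₂²)) − z_{α/2}
    = 0.9 · √(346/29) − 2.576
    = 0.9 · 3.45413 − 2.576
    = 3.1087 − 2.576 = 0.5327 → 0.53
Power = Φ(0.53) = 0.702.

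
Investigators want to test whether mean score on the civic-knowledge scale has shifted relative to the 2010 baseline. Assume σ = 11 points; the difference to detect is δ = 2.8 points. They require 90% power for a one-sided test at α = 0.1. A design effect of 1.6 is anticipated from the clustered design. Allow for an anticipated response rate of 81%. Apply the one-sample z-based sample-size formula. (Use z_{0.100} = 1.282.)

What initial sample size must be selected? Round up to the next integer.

n = 201

n = (z_α + z_β)² · σ² / δ²
  = (1.282 + 1.282)² · 11² / 2.8²
  = 6.5741 · 121 / 7.84
  = 101.46
Design effect: 1.6 × 101.46 = 162.34.
Adjust for 81% response: 162.34 / 0.81 = 200.42.
Round up → n = 201.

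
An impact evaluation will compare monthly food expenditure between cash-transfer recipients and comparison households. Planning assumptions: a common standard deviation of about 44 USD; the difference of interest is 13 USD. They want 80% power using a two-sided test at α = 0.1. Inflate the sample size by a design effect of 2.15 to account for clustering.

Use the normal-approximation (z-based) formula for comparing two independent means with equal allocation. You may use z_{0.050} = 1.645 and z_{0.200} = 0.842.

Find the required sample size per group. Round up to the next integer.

n = 305 per group

n = (z_{α/2} + z_β)² · (σ₁² + σ₂²) / δ²
  = (1.645 + 0.842)² · (2·44² = 3872) / 13²
  = 6.1852 · 3872 / 169
  = 141.71
Design effect: 2.15 × 141.71 = 304.68.
Round up → n = 305 per group.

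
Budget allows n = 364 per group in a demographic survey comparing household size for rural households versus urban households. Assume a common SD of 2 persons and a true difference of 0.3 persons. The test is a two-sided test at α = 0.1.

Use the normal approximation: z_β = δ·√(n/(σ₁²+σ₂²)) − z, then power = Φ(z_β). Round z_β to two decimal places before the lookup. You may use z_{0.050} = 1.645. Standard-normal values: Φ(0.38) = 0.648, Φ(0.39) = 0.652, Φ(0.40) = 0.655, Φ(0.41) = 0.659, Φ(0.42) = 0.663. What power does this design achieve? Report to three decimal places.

Power ≈ 0.648

z_β = δ·√(n/(σ₁²+σ₂²)) − z_{α/2}
    = 0.3 · √(364/8) − 1.645
    = 0.3 · 6.74537 − 1.645
    = 2.0236 − 1.645 = 0.3786 → 0.38
Power = Φ(0.38) = 0.648.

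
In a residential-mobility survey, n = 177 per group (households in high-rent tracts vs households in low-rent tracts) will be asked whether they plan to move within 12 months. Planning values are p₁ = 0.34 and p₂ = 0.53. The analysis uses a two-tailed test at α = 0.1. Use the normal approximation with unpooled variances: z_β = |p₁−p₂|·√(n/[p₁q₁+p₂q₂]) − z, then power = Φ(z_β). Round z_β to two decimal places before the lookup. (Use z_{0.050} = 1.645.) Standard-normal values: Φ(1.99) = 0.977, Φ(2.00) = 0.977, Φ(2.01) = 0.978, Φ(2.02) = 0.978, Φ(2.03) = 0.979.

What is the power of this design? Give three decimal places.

Power ≈ 0.979

z_β = |p₁−p₂|·√(n/[p₁q₁+p₂q₂]) − z_{α/2}
    = 0.19 · √(177/0.4735) − 1.645
    = 0.19 · 19.3342 − 1.645
    = 3.6735 − 1.645 = 2.0285 → 2.03
Power = Φ(2.03) = 0.979.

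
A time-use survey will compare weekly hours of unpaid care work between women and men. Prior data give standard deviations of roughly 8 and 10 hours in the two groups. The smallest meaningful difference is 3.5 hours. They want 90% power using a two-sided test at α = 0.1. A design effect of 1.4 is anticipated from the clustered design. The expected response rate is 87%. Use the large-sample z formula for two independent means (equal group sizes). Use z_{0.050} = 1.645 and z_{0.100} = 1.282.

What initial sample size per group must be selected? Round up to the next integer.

n = 185 per group

n = (z_{α/2} + z_β)² · (σ₁² + σ₂²) / δ²
  = (1.645 + 1.282)² · (8² + 10² = 164) / 3.5²
  = 8.5673 · 164 / 12.25
  = 114.70
Design effect: 1.4 × 114.70 = 160.58.
Adjust for 87% response: 160.58 / 0.87 = 184.57.
Round up → n = 185 per group.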